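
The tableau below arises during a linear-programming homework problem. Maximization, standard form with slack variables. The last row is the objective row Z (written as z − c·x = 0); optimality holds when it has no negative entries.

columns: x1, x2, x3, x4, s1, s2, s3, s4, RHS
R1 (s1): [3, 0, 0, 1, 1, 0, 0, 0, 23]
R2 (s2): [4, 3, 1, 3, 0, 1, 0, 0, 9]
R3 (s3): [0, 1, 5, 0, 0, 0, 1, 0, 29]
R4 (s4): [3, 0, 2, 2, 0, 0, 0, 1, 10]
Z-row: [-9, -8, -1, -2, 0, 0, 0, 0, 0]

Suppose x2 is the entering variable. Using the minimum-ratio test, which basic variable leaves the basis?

s2

Column x2 entries and ratios — s1: 0 ≤ 0, skip; s2: 9/3 = 3; s3: 29/1 = 29; s4: 0 ≤ 0, skip.
Smallest ratio is 3 in the row of s2, so s2 leaves.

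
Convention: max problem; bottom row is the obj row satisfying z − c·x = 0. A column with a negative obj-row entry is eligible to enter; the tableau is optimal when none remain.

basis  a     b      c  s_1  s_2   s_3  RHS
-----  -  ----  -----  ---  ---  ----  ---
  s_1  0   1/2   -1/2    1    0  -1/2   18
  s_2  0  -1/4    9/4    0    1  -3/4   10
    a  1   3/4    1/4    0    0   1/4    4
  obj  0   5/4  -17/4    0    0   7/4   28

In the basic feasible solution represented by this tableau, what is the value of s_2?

10

s_2 is basic (row 2); its value is the RHS of that row, 10.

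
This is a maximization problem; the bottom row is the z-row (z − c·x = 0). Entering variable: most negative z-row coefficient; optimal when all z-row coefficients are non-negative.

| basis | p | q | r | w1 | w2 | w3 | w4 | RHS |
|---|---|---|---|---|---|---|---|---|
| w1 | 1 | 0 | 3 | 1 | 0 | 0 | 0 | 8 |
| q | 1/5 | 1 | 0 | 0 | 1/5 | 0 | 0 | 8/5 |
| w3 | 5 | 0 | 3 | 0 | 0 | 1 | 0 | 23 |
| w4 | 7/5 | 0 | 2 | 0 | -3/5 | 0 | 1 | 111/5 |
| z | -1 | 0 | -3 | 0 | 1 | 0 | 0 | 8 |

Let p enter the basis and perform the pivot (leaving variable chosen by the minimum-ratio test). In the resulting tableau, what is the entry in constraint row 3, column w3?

1/5

Ratio test on column p — row 1: 8/1 = 8; row 2: (8/5)/(1/5) = 8; row 3: 23/5 = 23/5; row 4: (111/5)/(7/5) = 111/7. Minimum is 23/5 at row 3 (w3 leaves); pivot element 5.
Divide row 3 by 5; eliminate column p from the other rows.
In the new row 3, the w3 entry is the old entry divided by the pivot: 1/5 = 1/5.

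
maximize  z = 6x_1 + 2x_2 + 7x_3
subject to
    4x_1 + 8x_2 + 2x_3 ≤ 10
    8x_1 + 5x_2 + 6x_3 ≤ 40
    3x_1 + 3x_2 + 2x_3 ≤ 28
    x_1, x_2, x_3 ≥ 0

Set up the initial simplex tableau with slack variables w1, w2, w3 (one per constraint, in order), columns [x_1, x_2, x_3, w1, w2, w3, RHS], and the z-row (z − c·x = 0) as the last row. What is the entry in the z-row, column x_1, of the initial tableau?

-6

The z-row carries the negated objective coefficients: the x_1 entry is -6.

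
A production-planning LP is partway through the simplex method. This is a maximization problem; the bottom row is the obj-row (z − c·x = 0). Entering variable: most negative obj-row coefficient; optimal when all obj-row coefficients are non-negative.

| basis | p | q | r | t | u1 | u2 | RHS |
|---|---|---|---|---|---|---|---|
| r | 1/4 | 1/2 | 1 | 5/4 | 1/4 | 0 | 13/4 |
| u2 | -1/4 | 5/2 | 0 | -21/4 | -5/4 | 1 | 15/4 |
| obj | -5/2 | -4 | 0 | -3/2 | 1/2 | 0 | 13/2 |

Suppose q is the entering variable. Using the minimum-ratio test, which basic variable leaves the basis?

Column q entries and ratios — r: (13/4)/(1/2) = 13/2; u2: (15/4)/(5/2) = 3/2.
Smallest ratio is 3/2 in the row of u2, so u2 leaves.

u2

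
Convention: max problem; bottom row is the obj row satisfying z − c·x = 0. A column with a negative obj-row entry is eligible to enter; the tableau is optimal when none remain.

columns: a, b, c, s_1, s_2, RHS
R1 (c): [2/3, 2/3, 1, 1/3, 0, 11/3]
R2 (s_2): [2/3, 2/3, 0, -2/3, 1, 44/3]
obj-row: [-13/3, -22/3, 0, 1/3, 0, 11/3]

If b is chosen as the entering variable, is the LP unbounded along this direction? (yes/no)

no

Column b has positive entries in row(s) 1, 2, so the ratio test bounds it — not unbounded.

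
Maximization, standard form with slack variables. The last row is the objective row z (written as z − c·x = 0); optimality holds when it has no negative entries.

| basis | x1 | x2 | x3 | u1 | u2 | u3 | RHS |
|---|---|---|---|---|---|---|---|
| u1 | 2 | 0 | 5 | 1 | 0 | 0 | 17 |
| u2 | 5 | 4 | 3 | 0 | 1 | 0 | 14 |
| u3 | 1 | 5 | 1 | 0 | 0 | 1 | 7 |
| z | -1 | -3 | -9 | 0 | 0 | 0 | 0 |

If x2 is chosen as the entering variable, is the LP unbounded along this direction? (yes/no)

Column x2 has positive entries in row(s) 2, 3, so the ratio test bounds it — not unbounded.

no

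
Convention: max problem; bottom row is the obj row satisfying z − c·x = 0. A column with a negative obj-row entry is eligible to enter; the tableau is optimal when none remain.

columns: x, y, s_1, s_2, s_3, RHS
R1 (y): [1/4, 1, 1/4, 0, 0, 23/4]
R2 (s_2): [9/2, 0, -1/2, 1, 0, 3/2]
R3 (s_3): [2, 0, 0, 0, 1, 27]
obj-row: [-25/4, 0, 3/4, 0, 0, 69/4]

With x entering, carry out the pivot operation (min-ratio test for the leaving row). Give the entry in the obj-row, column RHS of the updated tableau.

Ratio test on column x — row 1: (23/4)/(1/4) = 23; row 2: (3/2)/(9/2) = 1/3; row 3: 27/2 = 27/2. Minimum is 1/3 at row 2 (s_2 leaves); pivot element 9/2.
Divide row 2 by 9/2; eliminate column x from the other rows.
obj-row update in column RHS: 69/4 − (-25/4)·(1/3) = 58/3.

58/3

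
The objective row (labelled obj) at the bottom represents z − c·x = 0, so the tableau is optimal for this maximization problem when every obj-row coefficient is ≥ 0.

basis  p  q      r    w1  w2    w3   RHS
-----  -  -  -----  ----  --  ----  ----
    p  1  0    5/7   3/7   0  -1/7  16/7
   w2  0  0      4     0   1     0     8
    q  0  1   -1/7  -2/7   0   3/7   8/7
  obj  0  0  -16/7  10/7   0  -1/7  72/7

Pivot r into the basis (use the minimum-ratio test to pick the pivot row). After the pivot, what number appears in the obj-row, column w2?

Ratio test on column r — row 1: (16/7)/(5/7) = 16/5; row 2: 8/4 = 2; row 3: entry -1/7 ≤ 0. Minimum is 2 at row 2 (w2 leaves); pivot element 4.
Divide row 2 by 4; eliminate column r from the other rows.
obj-row update in column w2: 0 − (-16/7)·(1/4) = 4/7.

4/7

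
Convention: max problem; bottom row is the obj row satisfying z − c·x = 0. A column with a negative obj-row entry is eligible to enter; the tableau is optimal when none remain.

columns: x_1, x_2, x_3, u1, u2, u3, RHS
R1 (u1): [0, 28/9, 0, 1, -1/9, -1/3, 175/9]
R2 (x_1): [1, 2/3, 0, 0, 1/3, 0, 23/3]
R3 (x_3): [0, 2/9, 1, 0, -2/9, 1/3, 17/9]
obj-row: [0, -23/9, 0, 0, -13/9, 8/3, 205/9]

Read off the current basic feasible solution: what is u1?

u1 is basic (row 1); its value is the RHS of that row, 175/9.

175/9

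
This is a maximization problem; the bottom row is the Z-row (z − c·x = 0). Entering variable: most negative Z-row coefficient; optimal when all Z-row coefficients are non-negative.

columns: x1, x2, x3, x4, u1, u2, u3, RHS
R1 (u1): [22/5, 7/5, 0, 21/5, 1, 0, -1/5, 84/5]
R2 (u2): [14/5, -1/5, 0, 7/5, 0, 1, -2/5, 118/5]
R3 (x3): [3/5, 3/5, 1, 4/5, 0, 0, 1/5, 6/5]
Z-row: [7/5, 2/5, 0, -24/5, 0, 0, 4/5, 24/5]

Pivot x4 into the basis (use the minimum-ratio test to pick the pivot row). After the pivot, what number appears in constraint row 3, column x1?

3/4

Ratio test on column x4 — row 1: (84/5)/(21/5) = 4; row 2: (118/5)/(7/5) = 118/7; row 3: (6/5)/(4/5) = 3/2. Minimum is 3/2 at row 3 (x3 leaves); pivot element 4/5.
Divide row 3 by 4/5; eliminate column x4 from the other rows.
In the new row 3, the x1 entry is the old entry divided by the pivot: (3/5)/(4/5) = 3/4.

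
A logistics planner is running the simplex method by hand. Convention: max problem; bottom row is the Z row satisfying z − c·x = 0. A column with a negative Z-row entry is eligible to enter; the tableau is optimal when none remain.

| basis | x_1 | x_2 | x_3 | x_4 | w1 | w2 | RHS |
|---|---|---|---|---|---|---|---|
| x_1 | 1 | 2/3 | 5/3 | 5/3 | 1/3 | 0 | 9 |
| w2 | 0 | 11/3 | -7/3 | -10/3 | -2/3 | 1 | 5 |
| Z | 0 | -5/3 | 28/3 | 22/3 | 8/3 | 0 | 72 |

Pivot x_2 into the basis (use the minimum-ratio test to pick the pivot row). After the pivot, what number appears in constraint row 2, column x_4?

Ratio test on column x_2 — row 1: 9/(2/3) = 27/2; row 2: 5/(11/3) = 15/11. Minimum is 15/11 at row 2 (w2 leaves); pivot element 11/3.
Divide row 2 by 11/3; eliminate column x_2 from the other rows.
In the new row 2, the x_4 entry is the old entry divided by the pivot: (-10/3)/(11/3) = -10/11.

-10/11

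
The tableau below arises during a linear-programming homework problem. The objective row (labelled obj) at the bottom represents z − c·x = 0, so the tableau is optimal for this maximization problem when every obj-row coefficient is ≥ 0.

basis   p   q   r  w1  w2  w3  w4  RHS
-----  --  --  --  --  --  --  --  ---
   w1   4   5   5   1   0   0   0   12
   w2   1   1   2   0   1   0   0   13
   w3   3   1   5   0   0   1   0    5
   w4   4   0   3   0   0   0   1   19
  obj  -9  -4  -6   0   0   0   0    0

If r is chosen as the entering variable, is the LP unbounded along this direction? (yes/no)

Column r has positive entries in row(s) 1, 2, 3, 4, so the ratio test bounds it — not unbounded.

no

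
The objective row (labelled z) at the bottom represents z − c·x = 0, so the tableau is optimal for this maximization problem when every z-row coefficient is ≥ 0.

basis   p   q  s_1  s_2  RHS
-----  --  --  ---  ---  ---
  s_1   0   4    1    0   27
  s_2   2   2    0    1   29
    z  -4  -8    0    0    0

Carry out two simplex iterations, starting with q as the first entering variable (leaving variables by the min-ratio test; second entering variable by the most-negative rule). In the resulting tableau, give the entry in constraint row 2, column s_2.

Ratio test on column q — row 1: 27/4 = 27/4; row 2: 29/2 = 29/2. Minimum is 27/4 at row 1 (s_1 leaves); pivot element 4.
Divide row 1 by 4; eliminate column q from the other rows.
Second iteration: most negative z-row entry is -4 in column p, so p enters.
Ratio test on column p — row 1: entry 0 ≤ 0; row 2: (31/2)/2 = 31/4. Minimum is 31/4 at row 2 (s_2 leaves); pivot element 2.
Divide row 2 by 2; eliminate column p from the other rows.
After both pivots, the entry at constraint row 2, column s_2 is 1/2.

1/2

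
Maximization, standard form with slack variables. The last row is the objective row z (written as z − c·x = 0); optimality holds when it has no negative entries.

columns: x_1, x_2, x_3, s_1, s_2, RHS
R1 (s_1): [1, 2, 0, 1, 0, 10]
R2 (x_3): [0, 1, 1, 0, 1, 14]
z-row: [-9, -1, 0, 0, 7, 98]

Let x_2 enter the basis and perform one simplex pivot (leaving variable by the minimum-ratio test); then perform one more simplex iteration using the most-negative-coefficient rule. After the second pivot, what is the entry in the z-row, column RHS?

Ratio test on column x_2 — row 1: 10/2 = 5; row 2: 14/1 = 14. Minimum is 5 at row 1 (s_1 leaves); pivot element 2.
Divide row 1 by 2; eliminate column x_2 from the other rows.
Second iteration: most negative z-row entry is -17/2 in column x_1, so x_1 enters.
Ratio test on column x_1 — row 1: 5/(1/2) = 10; row 2: entry -1/2 ≤ 0. Minimum is 10 at row 1 (x_2 leaves); pivot element 1/2.
Divide row 1 by 1/2; eliminate column x_1 from the other rows.
After both pivots, the entry at the z-row, column RHS is 188.

188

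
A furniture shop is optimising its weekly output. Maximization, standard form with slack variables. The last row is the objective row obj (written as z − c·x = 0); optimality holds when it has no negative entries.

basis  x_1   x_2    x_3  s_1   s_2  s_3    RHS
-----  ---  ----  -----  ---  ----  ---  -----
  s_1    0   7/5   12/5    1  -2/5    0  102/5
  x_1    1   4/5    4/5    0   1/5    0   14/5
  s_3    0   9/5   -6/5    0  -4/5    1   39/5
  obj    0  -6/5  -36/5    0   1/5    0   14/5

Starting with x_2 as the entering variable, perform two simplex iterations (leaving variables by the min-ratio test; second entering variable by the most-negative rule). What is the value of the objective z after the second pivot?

Ratio test on column x_2 — row 1: (102/5)/(7/5) = 102/7; row 2: (14/5)/(4/5) = 7/2; row 3: (39/5)/(9/5) = 13/3. Minimum is 7/2 at row 2 (x_1 leaves); pivot element 4/5.
Pivot on row 2; the obj-row RHS becomes 14/5 − (-6/5)·(7/2) = 7.
Next entering variable (most negative obj-row entry -6): x_3.
Ratio test on column x_3 — row 1: (31/2)/1 = 31/2; row 2: (7/2)/1 = 7/2; row 3: entry -3 ≤ 0. Minimum is 7/2 at row 2 (x_2 leaves); pivot element 1.
After the second pivot the obj-row RHS is 7 − (-6)·(7/2) = 28.

28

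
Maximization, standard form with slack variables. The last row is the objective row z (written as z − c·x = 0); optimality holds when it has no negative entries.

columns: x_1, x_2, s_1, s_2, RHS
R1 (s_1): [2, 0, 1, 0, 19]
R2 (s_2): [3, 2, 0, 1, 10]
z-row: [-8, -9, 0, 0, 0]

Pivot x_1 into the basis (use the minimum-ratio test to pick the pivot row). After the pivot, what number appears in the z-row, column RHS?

Ratio test on column x_1 — row 1: 19/2 = 19/2; row 2: 10/3 = 10/3. Minimum is 10/3 at row 2 (s_2 leaves); pivot element 3.
Divide row 2 by 3; eliminate column x_1 from the other rows.
z-row update in column RHS: 0 − (-8)·(10/3) = 80/3.

80/3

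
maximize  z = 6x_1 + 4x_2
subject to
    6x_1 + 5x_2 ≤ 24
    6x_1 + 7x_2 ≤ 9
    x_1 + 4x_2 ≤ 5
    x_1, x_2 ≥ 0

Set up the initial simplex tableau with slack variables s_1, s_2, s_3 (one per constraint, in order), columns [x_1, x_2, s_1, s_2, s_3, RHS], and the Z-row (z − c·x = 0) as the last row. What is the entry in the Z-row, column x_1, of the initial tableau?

-6

The Z-row carries the negated objective coefficients: the x_1 entry is -6.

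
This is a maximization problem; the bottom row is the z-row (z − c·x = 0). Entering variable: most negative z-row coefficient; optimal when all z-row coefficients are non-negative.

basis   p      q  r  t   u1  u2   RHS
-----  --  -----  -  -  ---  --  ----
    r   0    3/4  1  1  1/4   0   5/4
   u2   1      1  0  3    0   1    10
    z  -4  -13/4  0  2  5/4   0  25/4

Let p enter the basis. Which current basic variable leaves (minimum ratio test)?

u2

Column p entries and ratios — r: 0 ≤ 0, skip; u2: 10/1 = 10.
Smallest ratio is 10 in the row of u2, so u2 leaves.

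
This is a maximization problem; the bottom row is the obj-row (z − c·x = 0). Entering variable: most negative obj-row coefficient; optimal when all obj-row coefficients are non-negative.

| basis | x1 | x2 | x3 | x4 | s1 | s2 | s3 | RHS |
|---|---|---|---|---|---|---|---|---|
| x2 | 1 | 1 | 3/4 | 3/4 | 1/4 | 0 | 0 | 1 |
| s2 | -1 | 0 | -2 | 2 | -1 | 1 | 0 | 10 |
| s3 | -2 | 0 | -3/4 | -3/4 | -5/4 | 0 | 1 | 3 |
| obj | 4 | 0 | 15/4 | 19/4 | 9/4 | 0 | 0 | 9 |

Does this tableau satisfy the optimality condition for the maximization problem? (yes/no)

Every obj-row coefficient is ≥ 0, so the tableau is optimal.

yes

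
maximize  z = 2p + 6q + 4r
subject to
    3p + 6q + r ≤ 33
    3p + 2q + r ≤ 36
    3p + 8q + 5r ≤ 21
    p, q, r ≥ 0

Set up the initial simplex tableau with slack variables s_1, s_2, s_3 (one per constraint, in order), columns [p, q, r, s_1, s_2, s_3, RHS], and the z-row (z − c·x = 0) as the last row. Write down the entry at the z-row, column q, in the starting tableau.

-6

The z-row carries the negated objective coefficients: the q entry is -6.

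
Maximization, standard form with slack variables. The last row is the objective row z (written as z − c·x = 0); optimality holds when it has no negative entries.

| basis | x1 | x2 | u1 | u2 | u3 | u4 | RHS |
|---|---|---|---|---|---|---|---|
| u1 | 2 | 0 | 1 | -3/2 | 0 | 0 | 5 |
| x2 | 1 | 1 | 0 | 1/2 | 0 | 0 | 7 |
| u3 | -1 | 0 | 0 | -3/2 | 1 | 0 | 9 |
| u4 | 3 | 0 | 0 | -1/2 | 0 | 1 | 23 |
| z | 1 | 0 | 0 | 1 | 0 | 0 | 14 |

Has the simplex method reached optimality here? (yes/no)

Every z-row coefficient is ≥ 0, so the tableau is optimal.

yes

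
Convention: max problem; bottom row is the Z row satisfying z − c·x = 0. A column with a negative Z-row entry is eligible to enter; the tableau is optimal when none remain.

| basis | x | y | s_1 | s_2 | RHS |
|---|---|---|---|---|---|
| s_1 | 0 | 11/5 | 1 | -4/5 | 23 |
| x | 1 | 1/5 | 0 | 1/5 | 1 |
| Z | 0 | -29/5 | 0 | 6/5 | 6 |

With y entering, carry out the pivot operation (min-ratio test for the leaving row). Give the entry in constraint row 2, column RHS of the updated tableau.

5

Ratio test on column y — row 1: 23/(11/5) = 115/11; row 2: 1/(1/5) = 5. Minimum is 5 at row 2 (x leaves); pivot element 1/5.
Divide row 2 by 1/5; eliminate column y from the other rows.
In the new row 2, the RHS entry is the old entry divided by the pivot: 1/(1/5) = 5.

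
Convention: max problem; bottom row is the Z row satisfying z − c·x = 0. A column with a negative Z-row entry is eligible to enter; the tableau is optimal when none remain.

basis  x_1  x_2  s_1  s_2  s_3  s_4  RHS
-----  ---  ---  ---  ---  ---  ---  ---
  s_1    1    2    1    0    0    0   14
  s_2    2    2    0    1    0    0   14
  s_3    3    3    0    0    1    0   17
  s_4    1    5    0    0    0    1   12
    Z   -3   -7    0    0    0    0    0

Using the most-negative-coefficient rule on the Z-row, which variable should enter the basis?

Negative Z-row entries: x_1: -3, x_2: -7.
The most negative is -7 in column x_2, so x_2 enters.

x_2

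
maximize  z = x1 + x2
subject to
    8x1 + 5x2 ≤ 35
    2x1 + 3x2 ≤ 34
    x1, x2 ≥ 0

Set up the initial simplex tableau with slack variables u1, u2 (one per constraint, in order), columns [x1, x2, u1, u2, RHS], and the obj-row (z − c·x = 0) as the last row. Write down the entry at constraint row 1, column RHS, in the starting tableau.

The RHS of constraint 1 is b_1 = 35.

35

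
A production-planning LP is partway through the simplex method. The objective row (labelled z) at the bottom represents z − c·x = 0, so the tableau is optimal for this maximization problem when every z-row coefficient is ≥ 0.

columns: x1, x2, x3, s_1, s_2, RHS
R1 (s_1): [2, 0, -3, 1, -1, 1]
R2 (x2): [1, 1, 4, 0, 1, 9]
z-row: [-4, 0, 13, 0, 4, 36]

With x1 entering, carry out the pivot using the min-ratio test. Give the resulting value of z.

38

Ratio test on column x1 — row 1: 1/2 = 1/2; row 2: 9/1 = 9. Minimum is 1/2 at row 1 (s_1 leaves); pivot element 2.
Pivot on row 1; the z-row RHS becomes 36 − (-4)·(1/2) = 38.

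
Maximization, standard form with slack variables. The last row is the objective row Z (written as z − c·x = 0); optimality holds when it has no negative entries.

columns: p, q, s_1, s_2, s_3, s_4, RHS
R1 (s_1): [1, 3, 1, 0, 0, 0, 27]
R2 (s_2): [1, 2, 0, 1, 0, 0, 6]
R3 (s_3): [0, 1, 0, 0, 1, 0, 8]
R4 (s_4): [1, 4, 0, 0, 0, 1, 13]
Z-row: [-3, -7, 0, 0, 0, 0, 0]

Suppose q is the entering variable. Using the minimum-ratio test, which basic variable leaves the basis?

Column q entries and ratios — s_1: 27/3 = 9; s_2: 6/2 = 3; s_3: 8/1 = 8; s_4: 13/4 = 13/4.
Smallest ratio is 3 in the row of s_2, so s_2 leaves.

s_2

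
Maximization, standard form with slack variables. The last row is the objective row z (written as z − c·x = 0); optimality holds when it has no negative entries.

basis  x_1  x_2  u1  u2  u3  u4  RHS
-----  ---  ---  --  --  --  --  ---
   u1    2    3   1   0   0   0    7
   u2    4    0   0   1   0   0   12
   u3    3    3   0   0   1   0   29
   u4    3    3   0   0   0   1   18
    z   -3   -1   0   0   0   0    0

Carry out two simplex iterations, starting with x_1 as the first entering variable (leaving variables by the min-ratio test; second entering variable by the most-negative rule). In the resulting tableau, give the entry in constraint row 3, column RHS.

19

Ratio test on column x_1 — row 1: 7/2 = 7/2; row 2: 12/4 = 3; row 3: 29/3 = 29/3; row 4: 18/3 = 6. Minimum is 3 at row 2 (u2 leaves); pivot element 4.
Divide row 2 by 4; eliminate column x_1 from the other rows.
Second iteration: most negative z-row entry is -1 in column x_2, so x_2 enters.
Ratio test on column x_2 — row 1: 1/3 = 1/3; row 2: entry 0 ≤ 0; row 3: 20/3 = 20/3; row 4: 9/3 = 3. Minimum is 1/3 at row 1 (u1 leaves); pivot element 3.
Divide row 1 by 3; eliminate column x_2 from the other rows.
After both pivots, the entry at constraint row 3, column RHS is 19.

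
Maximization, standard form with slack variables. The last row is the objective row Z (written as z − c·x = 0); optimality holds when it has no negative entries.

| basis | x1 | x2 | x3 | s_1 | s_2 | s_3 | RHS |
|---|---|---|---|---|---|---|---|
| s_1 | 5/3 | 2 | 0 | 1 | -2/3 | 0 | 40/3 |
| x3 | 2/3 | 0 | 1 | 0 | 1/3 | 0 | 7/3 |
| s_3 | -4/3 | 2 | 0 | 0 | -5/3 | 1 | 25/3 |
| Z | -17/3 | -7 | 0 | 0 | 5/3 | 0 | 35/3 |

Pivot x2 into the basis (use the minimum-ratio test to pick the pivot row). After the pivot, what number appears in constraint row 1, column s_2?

1

Ratio test on column x2 — row 1: (40/3)/2 = 20/3; row 2: entry 0 ≤ 0; row 3: (25/3)/2 = 25/6. Minimum is 25/6 at row 3 (s_3 leaves); pivot element 2.
Divide row 3 by 2; eliminate column x2 from the other rows.
Row 1 update in column s_2: -2/3 − 2·(-5/6) = 1.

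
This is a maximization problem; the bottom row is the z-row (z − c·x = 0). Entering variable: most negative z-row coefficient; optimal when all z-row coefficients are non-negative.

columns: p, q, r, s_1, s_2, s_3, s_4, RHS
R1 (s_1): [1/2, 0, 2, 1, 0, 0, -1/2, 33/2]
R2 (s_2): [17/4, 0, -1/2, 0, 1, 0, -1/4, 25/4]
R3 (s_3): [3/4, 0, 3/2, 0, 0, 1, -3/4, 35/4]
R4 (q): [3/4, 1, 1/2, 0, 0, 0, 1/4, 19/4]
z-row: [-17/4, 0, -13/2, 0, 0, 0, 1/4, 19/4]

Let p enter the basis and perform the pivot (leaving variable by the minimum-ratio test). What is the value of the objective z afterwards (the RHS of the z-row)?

Ratio test on column p — row 1: (33/2)/(1/2) = 33; row 2: (25/4)/(17/4) = 25/17; row 3: (35/4)/(3/4) = 35/3; row 4: (19/4)/(3/4) = 19/3. Minimum is 25/17 at row 2 (s_2 leaves); pivot element 17/4.
Pivot on row 2; the z-row RHS becomes 19/4 − (-17/4)·(25/17) = 11.

11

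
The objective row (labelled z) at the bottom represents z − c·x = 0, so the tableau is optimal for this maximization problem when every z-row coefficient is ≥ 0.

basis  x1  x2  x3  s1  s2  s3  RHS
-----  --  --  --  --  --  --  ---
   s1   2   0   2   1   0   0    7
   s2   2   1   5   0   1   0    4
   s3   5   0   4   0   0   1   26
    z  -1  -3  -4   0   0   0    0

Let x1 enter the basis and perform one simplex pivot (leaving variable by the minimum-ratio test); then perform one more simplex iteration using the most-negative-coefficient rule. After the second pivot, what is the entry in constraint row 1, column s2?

0

Ratio test on column x1 — row 1: 7/2 = 7/2; row 2: 4/2 = 2; row 3: 26/5 = 26/5. Minimum is 2 at row 2 (s2 leaves); pivot element 2.
Divide row 2 by 2; eliminate column x1 from the other rows.
Second iteration: most negative z-row entry is -5/2 in column x2, so x2 enters.
Ratio test on column x2 — row 1: entry -1 ≤ 0; row 2: 2/(1/2) = 4; row 3: entry -5/2 ≤ 0. Minimum is 4 at row 2 (x1 leaves); pivot element 1/2.
Divide row 2 by 1/2; eliminate column x2 from the other rows.
After both pivots, the entry at constraint row 1, column s2 is 0.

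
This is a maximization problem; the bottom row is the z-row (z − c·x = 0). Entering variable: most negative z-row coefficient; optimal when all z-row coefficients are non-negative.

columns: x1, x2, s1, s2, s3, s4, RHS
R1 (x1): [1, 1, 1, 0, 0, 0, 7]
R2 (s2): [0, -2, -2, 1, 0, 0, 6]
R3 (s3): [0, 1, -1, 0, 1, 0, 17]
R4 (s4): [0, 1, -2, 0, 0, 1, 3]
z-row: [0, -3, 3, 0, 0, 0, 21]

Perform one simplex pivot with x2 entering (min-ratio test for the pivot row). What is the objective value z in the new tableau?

30

Ratio test on column x2 — row 1: 7/1 = 7; row 2: entry -2 ≤ 0; row 3: 17/1 = 17; row 4: 3/1 = 3. Minimum is 3 at row 4 (s4 leaves); pivot element 1.
Pivot on row 4; the z-row RHS becomes 21 − (-3)·3 = 30.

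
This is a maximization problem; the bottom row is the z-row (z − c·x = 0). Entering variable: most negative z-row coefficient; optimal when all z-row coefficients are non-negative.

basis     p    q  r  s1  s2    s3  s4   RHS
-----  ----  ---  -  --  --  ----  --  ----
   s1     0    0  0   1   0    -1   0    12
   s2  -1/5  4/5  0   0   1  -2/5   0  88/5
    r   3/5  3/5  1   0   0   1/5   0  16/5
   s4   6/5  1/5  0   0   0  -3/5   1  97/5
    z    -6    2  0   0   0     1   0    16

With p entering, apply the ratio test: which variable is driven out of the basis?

r

Column p entries and ratios — s1: 0 ≤ 0, skip; s2: -1/5 ≤ 0, skip; r: (16/5)/(3/5) = 16/3; s4: (97/5)/(6/5) = 97/6.
Smallest ratio is 16/3 in the row of r, so r leaves.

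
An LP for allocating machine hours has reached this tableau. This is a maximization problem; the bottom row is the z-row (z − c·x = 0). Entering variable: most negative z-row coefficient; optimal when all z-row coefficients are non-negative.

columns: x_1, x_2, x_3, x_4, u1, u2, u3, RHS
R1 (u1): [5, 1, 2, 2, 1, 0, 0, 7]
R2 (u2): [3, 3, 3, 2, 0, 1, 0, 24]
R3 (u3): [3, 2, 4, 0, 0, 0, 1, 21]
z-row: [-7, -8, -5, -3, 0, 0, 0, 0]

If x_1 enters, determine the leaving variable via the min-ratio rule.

u1

Column x_1 entries and ratios — u1: 7/5 = 7/5; u2: 24/3 = 8; u3: 21/3 = 7.
Smallest ratio is 7/5 in the row of u1, so u1 leaves.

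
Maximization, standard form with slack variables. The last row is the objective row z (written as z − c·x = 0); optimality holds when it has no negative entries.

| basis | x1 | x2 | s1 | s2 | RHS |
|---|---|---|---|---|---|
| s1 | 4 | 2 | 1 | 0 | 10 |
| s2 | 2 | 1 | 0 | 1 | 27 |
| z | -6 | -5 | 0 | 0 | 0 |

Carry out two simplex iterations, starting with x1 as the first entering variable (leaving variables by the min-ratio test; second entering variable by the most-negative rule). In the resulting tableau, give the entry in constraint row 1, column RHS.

Ratio test on column x1 — row 1: 10/4 = 5/2; row 2: 27/2 = 27/2. Minimum is 5/2 at row 1 (s1 leaves); pivot element 4.
Divide row 1 by 4; eliminate column x1 from the other rows.
Second iteration: most negative z-row entry is -2 in column x2, so x2 enters.
Ratio test on column x2 — row 1: (5/2)/(1/2) = 5; row 2: entry 0 ≤ 0. Minimum is 5 at row 1 (x1 leaves); pivot element 1/2.
Divide row 1 by 1/2; eliminate column x2 from the other rows.
After both pivots, the entry at constraint row 1, column RHS is 5.

5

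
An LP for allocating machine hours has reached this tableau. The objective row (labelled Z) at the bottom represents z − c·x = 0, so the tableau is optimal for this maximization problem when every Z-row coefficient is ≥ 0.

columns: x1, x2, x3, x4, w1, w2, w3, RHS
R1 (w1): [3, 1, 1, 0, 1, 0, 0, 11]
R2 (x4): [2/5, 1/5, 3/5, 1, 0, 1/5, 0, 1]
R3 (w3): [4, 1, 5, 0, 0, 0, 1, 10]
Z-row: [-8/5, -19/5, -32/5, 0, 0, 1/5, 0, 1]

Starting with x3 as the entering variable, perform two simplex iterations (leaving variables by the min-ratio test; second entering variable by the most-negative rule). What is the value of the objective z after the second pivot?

Ratio test on column x3 — row 1: 11/1 = 11; row 2: 1/(3/5) = 5/3; row 3: 10/5 = 2. Minimum is 5/3 at row 2 (x4 leaves); pivot element 3/5.
Pivot on row 2; the Z-row RHS becomes 1 − (-32/5)·(5/3) = 35/3.
Next entering variable (most negative Z-row entry -5/3): x2.
Ratio test on column x2 — row 1: (28/3)/(2/3) = 14; row 2: (5/3)/(1/3) = 5; row 3: entry -2/3 ≤ 0. Minimum is 5 at row 2 (x3 leaves); pivot element 1/3.
After the second pivot the Z-row RHS is 35/3 − (-5/3)·5 = 20.

20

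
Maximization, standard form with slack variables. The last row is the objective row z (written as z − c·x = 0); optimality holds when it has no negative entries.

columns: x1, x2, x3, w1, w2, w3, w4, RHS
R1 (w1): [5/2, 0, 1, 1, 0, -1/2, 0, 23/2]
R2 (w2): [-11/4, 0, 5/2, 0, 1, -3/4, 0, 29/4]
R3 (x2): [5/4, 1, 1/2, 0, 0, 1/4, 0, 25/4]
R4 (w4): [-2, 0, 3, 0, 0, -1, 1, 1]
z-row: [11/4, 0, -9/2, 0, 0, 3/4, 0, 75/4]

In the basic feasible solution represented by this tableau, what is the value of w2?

w2 is basic (row 2); its value is the RHS of that row, 29/4.

29/4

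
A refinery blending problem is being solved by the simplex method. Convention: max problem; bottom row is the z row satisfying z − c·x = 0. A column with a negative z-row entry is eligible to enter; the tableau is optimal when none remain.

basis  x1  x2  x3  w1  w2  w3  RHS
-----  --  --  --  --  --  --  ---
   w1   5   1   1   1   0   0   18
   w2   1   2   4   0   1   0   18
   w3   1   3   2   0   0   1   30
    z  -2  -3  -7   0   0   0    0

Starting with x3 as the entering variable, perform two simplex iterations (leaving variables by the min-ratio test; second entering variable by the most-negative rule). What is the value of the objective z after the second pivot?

612/19

Ratio test on column x3 — row 1: 18/1 = 18; row 2: 18/4 = 9/2; row 3: 30/2 = 15. Minimum is 9/2 at row 2 (w2 leaves); pivot element 4.
Pivot on row 2; the z-row RHS becomes 0 − (-7)·(9/2) = 63/2.
Next entering variable (most negative z-row entry -1/4): x1.
Ratio test on column x1 — row 1: (27/2)/(19/4) = 54/19; row 2: (9/2)/(1/4) = 18; row 3: 21/(1/2) = 42. Minimum is 54/19 at row 1 (w1 leaves); pivot element 19/4.
After the second pivot the z-row RHS is 63/2 − (-1/4)·(54/19) = 612/19.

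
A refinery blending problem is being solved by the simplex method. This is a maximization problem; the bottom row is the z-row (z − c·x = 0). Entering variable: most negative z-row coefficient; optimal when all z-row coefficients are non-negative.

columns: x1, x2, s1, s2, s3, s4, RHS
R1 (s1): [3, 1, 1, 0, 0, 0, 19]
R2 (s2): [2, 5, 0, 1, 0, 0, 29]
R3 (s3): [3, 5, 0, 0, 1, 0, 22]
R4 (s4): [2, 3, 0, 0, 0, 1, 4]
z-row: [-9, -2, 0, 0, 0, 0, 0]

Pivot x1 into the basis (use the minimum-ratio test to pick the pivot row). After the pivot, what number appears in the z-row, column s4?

Ratio test on column x1 — row 1: 19/3 = 19/3; row 2: 29/2 = 29/2; row 3: 22/3 = 22/3; row 4: 4/2 = 2. Minimum is 2 at row 4 (s4 leaves); pivot element 2.
Divide row 4 by 2; eliminate column x1 from the other rows.
z-row update in column s4: 0 − (-9)·(1/2) = 9/2.

9/2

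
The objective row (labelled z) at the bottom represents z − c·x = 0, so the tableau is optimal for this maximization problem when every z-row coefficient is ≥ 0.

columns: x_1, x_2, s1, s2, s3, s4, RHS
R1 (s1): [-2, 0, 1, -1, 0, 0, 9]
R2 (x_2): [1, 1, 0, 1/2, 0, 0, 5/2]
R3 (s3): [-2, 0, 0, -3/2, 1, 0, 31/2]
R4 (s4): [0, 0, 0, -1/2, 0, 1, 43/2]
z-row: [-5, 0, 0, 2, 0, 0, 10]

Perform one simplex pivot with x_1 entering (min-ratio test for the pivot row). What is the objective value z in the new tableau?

45/2

Ratio test on column x_1 — row 1: entry -2 ≤ 0; row 2: (5/2)/1 = 5/2; row 3: entry -2 ≤ 0; row 4: entry 0 ≤ 0. Minimum is 5/2 at row 2 (x_2 leaves); pivot element 1.
Pivot on row 2; the z-row RHS becomes 10 − (-5)·(5/2) = 45/2.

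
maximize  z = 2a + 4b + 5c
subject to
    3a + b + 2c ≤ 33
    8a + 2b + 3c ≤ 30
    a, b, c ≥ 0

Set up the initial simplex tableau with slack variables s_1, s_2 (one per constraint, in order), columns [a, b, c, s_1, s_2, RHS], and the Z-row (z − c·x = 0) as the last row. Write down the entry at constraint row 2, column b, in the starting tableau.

Constraint 2 has coefficient 2 on b.

2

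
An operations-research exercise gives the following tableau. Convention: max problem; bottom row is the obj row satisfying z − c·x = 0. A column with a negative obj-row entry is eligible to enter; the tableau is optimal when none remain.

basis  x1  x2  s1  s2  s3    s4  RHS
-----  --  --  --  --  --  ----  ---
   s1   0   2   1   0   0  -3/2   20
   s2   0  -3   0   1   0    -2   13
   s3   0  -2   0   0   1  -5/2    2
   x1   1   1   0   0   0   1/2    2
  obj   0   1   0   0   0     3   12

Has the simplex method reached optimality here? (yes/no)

yes

Every obj-row coefficient is ≥ 0, so the tableau is optimal.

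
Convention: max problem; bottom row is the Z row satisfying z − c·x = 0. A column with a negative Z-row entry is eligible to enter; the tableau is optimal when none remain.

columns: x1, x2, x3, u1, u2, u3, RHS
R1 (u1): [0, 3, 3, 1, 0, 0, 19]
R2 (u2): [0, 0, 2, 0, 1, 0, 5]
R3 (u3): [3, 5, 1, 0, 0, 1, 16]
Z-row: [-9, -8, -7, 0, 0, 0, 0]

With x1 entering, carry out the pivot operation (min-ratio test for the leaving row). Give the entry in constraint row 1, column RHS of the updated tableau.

19

Ratio test on column x1 — row 1: entry 0 ≤ 0; row 2: entry 0 ≤ 0; row 3: 16/3 = 16/3. Minimum is 16/3 at row 3 (u3 leaves); pivot element 3.
Divide row 3 by 3; eliminate column x1 from the other rows.
Row 1 update in column RHS: 19 − 0·(16/3) = 19.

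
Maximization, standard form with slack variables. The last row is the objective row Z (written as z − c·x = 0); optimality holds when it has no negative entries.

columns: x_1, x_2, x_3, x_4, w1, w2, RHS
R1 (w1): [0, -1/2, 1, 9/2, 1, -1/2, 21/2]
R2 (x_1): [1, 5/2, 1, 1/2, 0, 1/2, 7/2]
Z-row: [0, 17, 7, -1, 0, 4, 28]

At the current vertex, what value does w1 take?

w1 is basic (row 1); its value is the RHS of that row, 21/2.

21/2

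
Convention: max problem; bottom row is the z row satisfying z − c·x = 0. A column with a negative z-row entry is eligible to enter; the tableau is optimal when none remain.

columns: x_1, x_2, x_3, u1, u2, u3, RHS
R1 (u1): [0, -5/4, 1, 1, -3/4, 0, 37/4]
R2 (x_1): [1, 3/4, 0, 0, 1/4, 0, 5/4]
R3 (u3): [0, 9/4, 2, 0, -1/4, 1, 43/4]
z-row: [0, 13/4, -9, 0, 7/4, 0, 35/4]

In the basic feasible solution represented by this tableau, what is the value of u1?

u1 is basic (row 1); its value is the RHS of that row, 37/4.

37/4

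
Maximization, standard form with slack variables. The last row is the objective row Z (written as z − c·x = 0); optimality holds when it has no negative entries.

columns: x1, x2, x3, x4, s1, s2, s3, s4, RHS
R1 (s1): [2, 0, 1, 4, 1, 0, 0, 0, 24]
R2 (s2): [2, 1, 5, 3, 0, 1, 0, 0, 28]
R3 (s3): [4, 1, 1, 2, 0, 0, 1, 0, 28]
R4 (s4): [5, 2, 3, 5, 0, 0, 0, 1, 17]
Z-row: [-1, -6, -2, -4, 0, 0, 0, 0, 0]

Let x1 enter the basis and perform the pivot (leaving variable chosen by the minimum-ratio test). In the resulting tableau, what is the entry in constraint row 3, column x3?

Ratio test on column x1 — row 1: 24/2 = 12; row 2: 28/2 = 14; row 3: 28/4 = 7; row 4: 17/5 = 17/5. Minimum is 17/5 at row 4 (s4 leaves); pivot element 5.
Divide row 4 by 5; eliminate column x1 from the other rows.
Row 3 update in column x3: 1 − 4·(3/5) = -7/5.

-7/5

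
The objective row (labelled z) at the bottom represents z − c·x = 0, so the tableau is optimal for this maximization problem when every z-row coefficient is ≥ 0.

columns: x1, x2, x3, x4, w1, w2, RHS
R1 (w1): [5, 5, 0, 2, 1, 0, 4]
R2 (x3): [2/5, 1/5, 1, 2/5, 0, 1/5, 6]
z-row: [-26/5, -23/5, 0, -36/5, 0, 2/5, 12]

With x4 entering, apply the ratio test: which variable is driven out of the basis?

w1

Column x4 entries and ratios — w1: 4/2 = 2; x3: 6/(2/5) = 15.
Smallest ratio is 2 in the row of w1, so w1 leaves.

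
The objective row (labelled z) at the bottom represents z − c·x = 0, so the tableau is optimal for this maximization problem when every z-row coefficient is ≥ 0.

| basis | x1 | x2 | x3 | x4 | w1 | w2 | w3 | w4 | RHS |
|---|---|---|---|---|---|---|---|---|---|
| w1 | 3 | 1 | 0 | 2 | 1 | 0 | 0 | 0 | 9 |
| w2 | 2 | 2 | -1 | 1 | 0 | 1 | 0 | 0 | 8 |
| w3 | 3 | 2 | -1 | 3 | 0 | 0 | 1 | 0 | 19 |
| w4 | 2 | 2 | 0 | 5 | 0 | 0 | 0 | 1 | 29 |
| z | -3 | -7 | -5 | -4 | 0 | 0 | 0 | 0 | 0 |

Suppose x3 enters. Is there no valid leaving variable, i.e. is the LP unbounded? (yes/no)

Every constraint-row entry in column x3 is ≤ 0, so increasing x3 is unbounded.

yes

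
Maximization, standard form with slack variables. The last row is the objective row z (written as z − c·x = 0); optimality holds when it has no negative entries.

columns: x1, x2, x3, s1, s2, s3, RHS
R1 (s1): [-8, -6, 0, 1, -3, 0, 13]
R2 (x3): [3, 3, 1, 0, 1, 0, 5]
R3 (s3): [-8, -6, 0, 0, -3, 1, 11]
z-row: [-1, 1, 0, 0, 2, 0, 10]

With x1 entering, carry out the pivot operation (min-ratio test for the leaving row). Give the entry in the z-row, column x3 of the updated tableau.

Ratio test on column x1 — row 1: entry -8 ≤ 0; row 2: 5/3 = 5/3; row 3: entry -8 ≤ 0. Minimum is 5/3 at row 2 (x3 leaves); pivot element 3.
Divide row 2 by 3; eliminate column x1 from the other rows.
z-row update in column x3: 0 − (-1)·(1/3) = 1/3.

1/3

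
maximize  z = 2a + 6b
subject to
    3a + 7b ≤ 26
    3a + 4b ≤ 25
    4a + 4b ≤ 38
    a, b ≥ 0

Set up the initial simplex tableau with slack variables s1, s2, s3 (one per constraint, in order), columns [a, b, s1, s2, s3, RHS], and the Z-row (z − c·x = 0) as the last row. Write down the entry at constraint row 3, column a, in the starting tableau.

Constraint 3 has coefficient 4 on a.

4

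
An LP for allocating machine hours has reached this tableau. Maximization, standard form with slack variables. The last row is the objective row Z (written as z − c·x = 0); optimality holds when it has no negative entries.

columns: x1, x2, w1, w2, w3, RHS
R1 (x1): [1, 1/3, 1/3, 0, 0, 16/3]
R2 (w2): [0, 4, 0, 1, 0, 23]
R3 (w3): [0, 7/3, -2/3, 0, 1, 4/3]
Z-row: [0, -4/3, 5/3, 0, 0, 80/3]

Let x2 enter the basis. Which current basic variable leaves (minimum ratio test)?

Column x2 entries and ratios — x1: (16/3)/(1/3) = 16; w2: 23/4 = 23/4; w3: (4/3)/(7/3) = 4/7.
Smallest ratio is 4/7 in the row of w3, so w3 leaves.

w3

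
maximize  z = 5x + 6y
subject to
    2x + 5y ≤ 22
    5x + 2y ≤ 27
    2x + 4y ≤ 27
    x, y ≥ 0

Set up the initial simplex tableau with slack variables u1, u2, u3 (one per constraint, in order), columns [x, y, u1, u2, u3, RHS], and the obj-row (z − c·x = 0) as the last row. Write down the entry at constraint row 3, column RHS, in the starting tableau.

27

The RHS of constraint 3 is b_3 = 27.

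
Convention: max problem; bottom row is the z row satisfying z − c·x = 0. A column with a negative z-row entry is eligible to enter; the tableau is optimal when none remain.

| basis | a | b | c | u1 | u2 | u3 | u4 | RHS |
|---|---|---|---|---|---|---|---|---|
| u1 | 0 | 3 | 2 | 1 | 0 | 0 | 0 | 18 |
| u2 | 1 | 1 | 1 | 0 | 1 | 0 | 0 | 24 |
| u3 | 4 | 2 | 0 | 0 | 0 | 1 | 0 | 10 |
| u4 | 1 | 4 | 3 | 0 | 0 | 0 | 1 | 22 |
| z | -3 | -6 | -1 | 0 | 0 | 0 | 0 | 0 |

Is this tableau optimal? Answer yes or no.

The z-row has a negative entry -6 in column b, so it is not optimal.

no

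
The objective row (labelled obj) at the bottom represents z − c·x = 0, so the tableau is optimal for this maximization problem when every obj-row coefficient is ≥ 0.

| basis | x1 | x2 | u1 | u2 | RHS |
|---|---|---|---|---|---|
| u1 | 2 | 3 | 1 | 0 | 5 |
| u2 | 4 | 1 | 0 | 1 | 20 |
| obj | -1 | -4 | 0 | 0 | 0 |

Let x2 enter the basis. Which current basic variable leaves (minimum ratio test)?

Column x2 entries and ratios — u1: 5/3 = 5/3; u2: 20/1 = 20.
Smallest ratio is 5/3 in the row of u1, so u1 leaves.

u1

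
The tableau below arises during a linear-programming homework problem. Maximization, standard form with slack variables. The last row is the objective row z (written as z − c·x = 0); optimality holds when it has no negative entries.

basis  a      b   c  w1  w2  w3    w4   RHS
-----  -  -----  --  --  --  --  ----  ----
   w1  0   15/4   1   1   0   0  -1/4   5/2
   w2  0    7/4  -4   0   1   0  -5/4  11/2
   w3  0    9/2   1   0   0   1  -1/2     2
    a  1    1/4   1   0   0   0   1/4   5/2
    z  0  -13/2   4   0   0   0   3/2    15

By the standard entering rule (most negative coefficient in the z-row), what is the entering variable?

Negative z-row entries: b: -13/2.
The most negative is -13/2 in column b, so b enters.

b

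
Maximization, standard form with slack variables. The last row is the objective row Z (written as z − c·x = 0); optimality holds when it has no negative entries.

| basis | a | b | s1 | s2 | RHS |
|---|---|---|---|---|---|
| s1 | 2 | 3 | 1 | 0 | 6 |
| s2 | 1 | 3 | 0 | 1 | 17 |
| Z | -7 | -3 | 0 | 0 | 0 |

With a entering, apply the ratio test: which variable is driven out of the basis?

Column a entries and ratios — s1: 6/2 = 3; s2: 17/1 = 17.
Smallest ratio is 3 in the row of s1, so s1 leaves.

s1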